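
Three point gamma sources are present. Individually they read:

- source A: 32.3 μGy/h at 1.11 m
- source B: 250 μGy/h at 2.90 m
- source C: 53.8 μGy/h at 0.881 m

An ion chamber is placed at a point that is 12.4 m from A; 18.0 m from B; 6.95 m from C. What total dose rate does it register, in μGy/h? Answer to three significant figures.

7.61 μGy/h

By superposition, sum each source's inverse-square contribution:
A: 32.3 × (1.11/12.4)² = 0.2588 μGy/h
B: 250 × (2.90/18.0)² = 6.489 μGy/h
C: 53.8 × (0.881/6.95)² = 0.8645 μGy/h
Total = 0.2588 + 6.489 + 0.8645 = 7.612 μGy/h.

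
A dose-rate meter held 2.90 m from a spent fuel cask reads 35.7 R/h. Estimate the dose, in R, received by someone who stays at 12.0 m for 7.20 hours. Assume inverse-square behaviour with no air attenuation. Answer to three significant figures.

15.0 R

By the inverse-square law, rate at 12.0 m:
(2.90/12.0)² = 0.05840, so 35.7 × 0.05840 = 2.085 R/h.
Dose = rate × time = 2.085 R/h × 7.200 h = 15.01 R.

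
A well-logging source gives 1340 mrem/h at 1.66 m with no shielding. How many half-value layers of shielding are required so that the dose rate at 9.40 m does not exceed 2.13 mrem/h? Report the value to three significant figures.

4.29 half-value layers

At 9.40 m, distance alone gives (1.66/9.40)² = 0.03119, so 1340 × 0.03119 = 41.79 mrem/h.
Further attenuation needed: 41.79/2.13 = 19.62.
n = log₂(19.62) = 4.294 half-value layers.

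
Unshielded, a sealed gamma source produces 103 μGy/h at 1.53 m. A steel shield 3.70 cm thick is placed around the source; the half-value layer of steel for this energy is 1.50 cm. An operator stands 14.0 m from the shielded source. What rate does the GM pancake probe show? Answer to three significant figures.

0.223 μGy/h

Distance alone: (1.53/14.0)² = 0.01194, so 103 × 0.01194 = 1.230 μGy/h.
Shield: 3.70/1.50 = 2.467 half-value layers → attenuation 2^(−2.467) = 0.1809.
Combined: 1.230 × 0.1809 = 0.2225 μGy/h.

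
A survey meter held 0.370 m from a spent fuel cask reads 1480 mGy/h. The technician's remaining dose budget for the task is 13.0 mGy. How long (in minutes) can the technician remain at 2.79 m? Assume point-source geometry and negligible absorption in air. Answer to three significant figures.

30.0 min

Since intensity falls as 1/r², rate at 2.79 m:
(0.370/2.79)² = 0.01759, so 1480 × 0.01759 = 26.03 mGy/h.
Stay time = 13.0 mGy ÷ 26.03 mGy/h = 0.4994 h = 29.96 min.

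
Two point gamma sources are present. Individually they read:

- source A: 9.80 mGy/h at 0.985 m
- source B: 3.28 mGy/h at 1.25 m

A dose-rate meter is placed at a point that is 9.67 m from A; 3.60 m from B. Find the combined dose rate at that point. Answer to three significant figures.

0.497 mGy/h

Each source contributes Iᵢ·(dᵢ/rᵢ)²; contributions add.
A: 9.80 × (0.985/9.67)² = 0.1017 mGy/h
B: 3.28 × (1.25/3.60)² = 0.3954 mGy/h
Total = 0.1017 + 0.3954 = 0.4971 mGy/h.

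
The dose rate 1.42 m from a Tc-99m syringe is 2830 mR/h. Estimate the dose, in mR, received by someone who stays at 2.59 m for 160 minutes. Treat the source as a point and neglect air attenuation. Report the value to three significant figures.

2270 mR

Applying the 1/r² law, rate at 2.59 m:
2830 × (1.42/2.59)² = 2830 × 0.3006 = 850.7 mR/h.
Dose = rate × time = 850.7 mR/h × 2.667 h = 2269 mR.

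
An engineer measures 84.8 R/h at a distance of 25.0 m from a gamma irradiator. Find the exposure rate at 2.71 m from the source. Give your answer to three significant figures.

7220 R/h

Since intensity falls as 1/r², the rate at 2.71 m is
84.8 × (25.0/2.71)² = 84.8 × 85.10 = 7216 R/h.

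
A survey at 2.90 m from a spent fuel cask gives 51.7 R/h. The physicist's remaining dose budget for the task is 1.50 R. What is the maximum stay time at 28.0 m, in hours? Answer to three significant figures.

Since intensity falls as 1/r², rate at 28.0 m:
(2.90/28.0)² = 0.01073, so 51.7 × 0.01073 = 0.5547 R/h.
Stay time = 1.50 R ÷ 0.5547 R/h = 2.704 h.

2.70 h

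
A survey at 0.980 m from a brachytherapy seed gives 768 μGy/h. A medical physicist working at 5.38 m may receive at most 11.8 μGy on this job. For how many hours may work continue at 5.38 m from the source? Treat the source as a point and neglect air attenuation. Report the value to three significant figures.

Applying the 1/r² law, rate at 5.38 m:
(0.980/5.38)² = 0.03318, so 768 × 0.03318 = 25.48 μGy/h.
Stay time = 11.8 μGy ÷ 25.48 μGy/h = 0.4631 h.

0.463 h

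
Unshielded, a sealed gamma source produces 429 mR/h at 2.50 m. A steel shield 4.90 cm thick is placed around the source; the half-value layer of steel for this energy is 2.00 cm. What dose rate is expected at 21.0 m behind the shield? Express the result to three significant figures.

1.11 mR/h

Distance alone: 429 × (2.50/21.0)² = 429 × 0.01417 = 6.079 mR/h.
Shield: 4.90/2.00 = 2.450 half-value layers → attenuation 2^(−2.450) = 0.1830.
Combined: 6.079 × 0.1830 = 1.112 mR/h.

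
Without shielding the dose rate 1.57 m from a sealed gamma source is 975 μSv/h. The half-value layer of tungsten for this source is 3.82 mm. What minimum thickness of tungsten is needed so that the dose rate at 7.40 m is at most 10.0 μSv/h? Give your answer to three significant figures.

8.15 mm

At 7.40 m, distance alone gives 975 × (1.57/7.40)² = 975 × 0.04501 = 43.88 μSv/h.
Further attenuation needed: 43.88/10.0 = 4.388.
n = log₂(4.388) = 2.134 half-value layers.
Thickness = 2.134 × 3.82 mm = 8.152 mm.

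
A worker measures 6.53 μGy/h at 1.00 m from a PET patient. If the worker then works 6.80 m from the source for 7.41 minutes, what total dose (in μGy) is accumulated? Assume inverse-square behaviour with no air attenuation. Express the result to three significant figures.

0.0174 μGy

Intensity scales as (d₁/d₂)², so rate at 6.80 m:
6.53 × (1.00/6.80)² = 6.53 × 0.02163 = 0.1412 μGy/h.
Dose = rate × time = 0.1412 μGy/h × 0.1235 h = 0.01744 μGy.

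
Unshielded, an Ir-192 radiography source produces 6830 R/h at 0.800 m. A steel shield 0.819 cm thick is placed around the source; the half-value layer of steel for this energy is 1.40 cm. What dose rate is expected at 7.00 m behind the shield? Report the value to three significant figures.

Distance alone: (0.800/7.00)² = 0.01306, so 6830 × 0.01306 = 89.20 R/h.
Shield: 0.819/1.40 = 0.5850 half-value layers → attenuation 2^(−0.5850) = 0.6666.
Combined: 89.20 × 0.6666 = 59.46 R/h.

59.5 R/h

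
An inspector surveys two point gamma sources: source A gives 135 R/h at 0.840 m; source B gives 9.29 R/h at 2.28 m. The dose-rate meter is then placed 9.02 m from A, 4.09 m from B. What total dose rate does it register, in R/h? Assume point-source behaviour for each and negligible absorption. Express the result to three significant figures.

4.06 R/h

Each source contributes Iᵢ·(dᵢ/rᵢ)²; contributions add.
A: 135 × (0.840/9.02)² = 1.171 R/h
B: 9.29 × (2.28/4.09)² = 2.887 R/h
Total = 1.171 + 2.887 = 4.058 R/h.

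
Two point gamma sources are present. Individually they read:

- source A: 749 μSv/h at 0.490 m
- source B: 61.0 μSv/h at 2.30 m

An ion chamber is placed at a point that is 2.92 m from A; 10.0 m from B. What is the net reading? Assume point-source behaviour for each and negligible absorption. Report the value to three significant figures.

By superposition, sum each source's inverse-square contribution:
A: 749 × (0.490/2.92)² = 21.09 μSv/h
B: 61.0 × (2.30/10.0)² = 3.227 μSv/h
Total = 21.09 + 3.227 = 24.32 μSv/h.

24.3 μSv/h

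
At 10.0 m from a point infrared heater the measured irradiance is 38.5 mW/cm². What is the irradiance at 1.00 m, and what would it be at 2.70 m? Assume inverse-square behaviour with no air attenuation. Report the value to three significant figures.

By the inverse-square law,
At 1.00 m: (10.0/1.00)² = 100.0, so 38.5 × 100.0 = 3850 mW/cm²
At 2.70 m: 3850 × (1.00/2.70)² = 3850 × 0.1372 = 528.2 mW/cm².

3850 mW/cm²; 528 mW/cm²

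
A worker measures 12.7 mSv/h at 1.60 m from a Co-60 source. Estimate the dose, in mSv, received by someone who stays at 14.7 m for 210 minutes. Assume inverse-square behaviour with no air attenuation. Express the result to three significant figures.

Using I₁d₁² = I₂d₂², rate at 14.7 m:
12.7 × (1.60/14.7)² = 12.7 × 0.01185 = 0.1505 mSv/h.
Dose = rate × time = 0.1505 mSv/h × 3.500 h = 0.5267 mSv.

0.527 mSv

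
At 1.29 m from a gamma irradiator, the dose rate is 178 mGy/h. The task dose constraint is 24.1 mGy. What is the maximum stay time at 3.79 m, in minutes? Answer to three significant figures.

Applying the 1/r² law, rate at 3.79 m:
178 × (1.29/3.79)² = 178 × 0.1159 = 20.63 mGy/h.
Stay time = 24.1 mGy ÷ 20.63 mGy/h = 1.168 h = 70.08 min.

70.1 min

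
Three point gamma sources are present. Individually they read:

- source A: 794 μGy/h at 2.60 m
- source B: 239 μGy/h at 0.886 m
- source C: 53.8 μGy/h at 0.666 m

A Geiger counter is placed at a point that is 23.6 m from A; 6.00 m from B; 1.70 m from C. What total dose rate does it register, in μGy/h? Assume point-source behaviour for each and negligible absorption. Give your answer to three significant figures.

23.1 μGy/h

Each source contributes Iᵢ·(dᵢ/rᵢ)²; contributions add.
A: 794 × (2.60/23.6)² = 9.637 μGy/h
B: 239 × (0.886/6.00)² = 5.212 μGy/h
C: 53.8 × (0.666/1.70)² = 8.257 μGy/h
Total = 9.637 + 5.212 + 8.257 = 23.11 μGy/h.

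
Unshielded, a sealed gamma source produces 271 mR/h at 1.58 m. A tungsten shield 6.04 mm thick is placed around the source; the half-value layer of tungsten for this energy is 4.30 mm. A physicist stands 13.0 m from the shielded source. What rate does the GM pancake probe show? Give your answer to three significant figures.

Distance alone: 271 × (1.58/13.0)² = 271 × 0.01477 = 4.003 mR/h.
Shield: 6.04/4.30 = 1.405 half-value layers → attenuation 2^(−1.405) = 0.3776.
Combined: 4.003 × 0.3776 = 1.512 mR/h.

1.51 mR/h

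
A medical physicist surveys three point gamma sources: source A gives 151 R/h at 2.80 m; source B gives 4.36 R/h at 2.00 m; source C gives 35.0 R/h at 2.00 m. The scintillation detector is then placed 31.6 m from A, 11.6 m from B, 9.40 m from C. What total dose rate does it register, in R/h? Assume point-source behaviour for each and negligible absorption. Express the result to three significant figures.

Each source contributes Iᵢ·(dᵢ/rᵢ)²; contributions add.
A: 151 × (2.80/31.6)² = 1.186 R/h
B: 4.36 × (2.00/11.6)² = 0.1296 R/h
C: 35.0 × (2.00/9.40)² = 1.584 R/h
Total = 1.186 + 0.1296 + 1.584 = 2.900 R/h.

2.90 R/h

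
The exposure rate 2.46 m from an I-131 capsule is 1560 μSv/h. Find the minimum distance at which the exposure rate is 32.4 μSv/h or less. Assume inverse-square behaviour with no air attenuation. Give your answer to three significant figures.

17.1 m

Applying the 1/r² law, d₂ = d₁·√(I₁/I₂).
I₁/I₂ = 1560/32.4 = 48.15, so d₂ = 2.46 × √48.15 = 17.07 m.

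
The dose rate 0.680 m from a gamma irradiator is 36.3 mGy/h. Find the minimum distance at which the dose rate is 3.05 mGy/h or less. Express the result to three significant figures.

Since intensity falls as 1/r², d₂ = d₁·√(I₁/I₂).
I₁/I₂ = 36.3/3.05 = 11.90, so d₂ = 0.680 × √11.90 = 2.346 m.

2.35 m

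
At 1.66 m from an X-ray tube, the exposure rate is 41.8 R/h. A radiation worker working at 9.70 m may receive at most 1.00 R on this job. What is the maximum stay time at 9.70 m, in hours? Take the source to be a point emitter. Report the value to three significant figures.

0.817 h

Since intensity falls as 1/r², rate at 9.70 m:
(1.66/9.70)² = 0.02929, so 41.8 × 0.02929 = 1.224 R/h.
Stay time = 1.00 R ÷ 1.224 R/h = 0.8170 h.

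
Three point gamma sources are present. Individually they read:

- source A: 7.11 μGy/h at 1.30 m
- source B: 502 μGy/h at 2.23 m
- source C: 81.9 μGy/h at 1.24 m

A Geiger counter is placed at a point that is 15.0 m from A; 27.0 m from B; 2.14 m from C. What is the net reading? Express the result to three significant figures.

31.0 μGy/h

Each source contributes Iᵢ·(dᵢ/rᵢ)²; contributions add.
A: 7.11 × (1.30/15.0)² = 0.05340 μGy/h
B: 502 × (2.23/27.0)² = 3.424 μGy/h
C: 81.9 × (1.24/2.14)² = 27.50 μGy/h
Total = 0.05340 + 3.424 + 27.50 = 30.98 μGy/h.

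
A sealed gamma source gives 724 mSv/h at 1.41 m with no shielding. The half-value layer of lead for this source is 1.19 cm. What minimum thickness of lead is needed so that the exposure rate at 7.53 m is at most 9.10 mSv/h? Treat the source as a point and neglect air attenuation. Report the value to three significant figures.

At 7.53 m, distance alone gives (1.41/7.53)² = 0.03506, so 724 × 0.03506 = 25.38 mSv/h.
Further attenuation needed: 25.38/9.10 = 2.789.
n = log₂(2.789) = 1.480 half-value layers.
Thickness = 1.480 × 1.19 cm = 1.761 cm.

1.76 cm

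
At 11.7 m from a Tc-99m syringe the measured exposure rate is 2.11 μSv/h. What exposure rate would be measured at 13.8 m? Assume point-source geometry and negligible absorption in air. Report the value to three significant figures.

1.52 μSv/h

Applying the 1/r² law, scaling from 11.7 m to 13.8 m:
(11.7/13.8)² = 0.7188, so 2.11 × 0.7188 = 1.517 μSv/h.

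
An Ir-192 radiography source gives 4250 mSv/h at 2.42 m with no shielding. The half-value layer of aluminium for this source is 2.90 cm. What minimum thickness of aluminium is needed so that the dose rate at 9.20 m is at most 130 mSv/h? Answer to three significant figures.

3.42 cm

At 9.20 m, distance alone gives 4250 × (2.42/9.20)² = 4250 × 0.06919 = 294.1 mSv/h.
Further attenuation needed: 294.1/130 = 2.262.
n = log₂(2.262) = 1.178 half-value layers.
Thickness = 1.178 × 2.90 cm = 3.416 cm.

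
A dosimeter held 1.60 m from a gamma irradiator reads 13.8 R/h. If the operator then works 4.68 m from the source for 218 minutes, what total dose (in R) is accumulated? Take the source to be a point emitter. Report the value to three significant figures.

Applying the 1/r² law, rate at 4.68 m:
(1.60/4.68)² = 0.1169, so 13.8 × 0.1169 = 1.613 R/h.
Dose = rate × time = 1.613 R/h × 3.633 h = 5.860 R.

5.86 R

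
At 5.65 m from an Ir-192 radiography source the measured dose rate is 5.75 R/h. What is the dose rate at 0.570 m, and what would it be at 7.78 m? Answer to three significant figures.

Using I₁d₁² = I₂d₂²,
At 0.570 m: (5.65/0.570)² = 98.25, so 5.75 × 98.25 = 564.9 R/h
At 7.78 m: (0.570/7.78)² = 0.005368, so 564.9 × 0.005368 = 3.032 R/h.

565 R/h; 3.03 R/h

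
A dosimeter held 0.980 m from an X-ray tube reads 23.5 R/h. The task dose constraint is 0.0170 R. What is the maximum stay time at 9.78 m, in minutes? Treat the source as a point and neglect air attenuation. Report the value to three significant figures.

4.32 min

Intensity scales as (d₁/d₂)², so rate at 9.78 m:
(0.980/9.78)² = 0.01004, so 23.5 × 0.01004 = 0.2359 R/h.
Stay time = 0.0170 R ÷ 0.2359 R/h = 0.07206 h = 4.324 min.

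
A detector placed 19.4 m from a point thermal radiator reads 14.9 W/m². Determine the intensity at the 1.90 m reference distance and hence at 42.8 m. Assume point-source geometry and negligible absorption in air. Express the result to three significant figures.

By the inverse-square law,
At 1.90 m: (19.4/1.90)² = 104.3, so 14.9 × 104.3 = 1554 W/m²
At 42.8 m: (1.90/42.8)² = 0.001971, so 1554 × 0.001971 = 3.063 W/m².

1550 W/m²; 3.06 W/m²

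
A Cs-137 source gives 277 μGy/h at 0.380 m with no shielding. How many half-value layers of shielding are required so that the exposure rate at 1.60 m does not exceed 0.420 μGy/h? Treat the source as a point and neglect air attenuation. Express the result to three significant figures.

At 1.60 m, distance alone gives 277 × (0.380/1.60)² = 277 × 0.05641 = 15.63 μGy/h.
Further attenuation needed: 15.63/0.420 = 37.21.
n = log₂(37.21) = 5.218 half-value layers.

5.22 half-value layers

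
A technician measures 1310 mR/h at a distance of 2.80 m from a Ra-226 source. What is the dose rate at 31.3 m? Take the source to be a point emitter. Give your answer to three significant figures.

Using I₁d₁² = I₂d₂², the rate at 31.3 m is
1310 × (2.80/31.3)² = 1310 × 0.008003 = 10.48 mR/h.

10.5 mR/h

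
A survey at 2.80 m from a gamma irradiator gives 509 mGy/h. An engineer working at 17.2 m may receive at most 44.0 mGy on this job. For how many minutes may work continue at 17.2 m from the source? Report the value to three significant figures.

Applying the 1/r² law, rate at 17.2 m:
509 × (2.80/17.2)² = 509 × 0.02650 = 13.49 mGy/h.
Stay time = 44.0 mGy ÷ 13.49 mGy/h = 3.262 h = 195.7 min.

196 min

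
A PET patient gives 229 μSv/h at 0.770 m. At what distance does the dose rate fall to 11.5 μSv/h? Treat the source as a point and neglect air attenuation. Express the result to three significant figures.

By the inverse-square law, d₂ = d₁·√(I₁/I₂).
I₁/I₂ = 229/11.5 = 19.91, so d₂ = 0.770 × √19.91 = 3.436 m.

3.44 m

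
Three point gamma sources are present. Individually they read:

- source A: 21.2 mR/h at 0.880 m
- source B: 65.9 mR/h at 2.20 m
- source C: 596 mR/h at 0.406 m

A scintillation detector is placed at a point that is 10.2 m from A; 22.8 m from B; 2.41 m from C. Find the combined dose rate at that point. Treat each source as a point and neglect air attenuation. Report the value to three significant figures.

Each source contributes Iᵢ·(dᵢ/rᵢ)²; contributions add.
A: 21.2 × (0.880/10.2)² = 0.1578 mR/h
B: 65.9 × (2.20/22.8)² = 0.6136 mR/h
C: 596 × (0.406/2.41)² = 16.91 mR/h
Total = 0.1578 + 0.6136 + 16.91 = 17.68 mR/h.

17.7 mR/h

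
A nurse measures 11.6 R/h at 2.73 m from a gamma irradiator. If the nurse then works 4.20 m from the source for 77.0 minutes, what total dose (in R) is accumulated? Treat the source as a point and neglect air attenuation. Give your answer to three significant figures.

Using I₁d₁² = I₂d₂², rate at 4.20 m:
11.6 × (2.73/4.20)² = 11.6 × 0.4225 = 4.901 R/h.
Dose = rate × time = 4.901 R/h × 1.283 h = 6.288 R.

6.29 R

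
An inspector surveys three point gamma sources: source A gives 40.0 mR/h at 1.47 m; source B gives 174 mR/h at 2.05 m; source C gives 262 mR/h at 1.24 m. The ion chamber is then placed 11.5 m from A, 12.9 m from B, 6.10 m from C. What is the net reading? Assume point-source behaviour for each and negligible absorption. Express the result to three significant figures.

Each source contributes Iᵢ·(dᵢ/rᵢ)²; contributions add.
A: 40.0 × (1.47/11.5)² = 0.6536 mR/h
B: 174 × (2.05/12.9)² = 4.394 mR/h
C: 262 × (1.24/6.10)² = 10.83 mR/h
Total = 0.6536 + 4.394 + 10.83 = 15.88 mR/h.

15.9 mR/h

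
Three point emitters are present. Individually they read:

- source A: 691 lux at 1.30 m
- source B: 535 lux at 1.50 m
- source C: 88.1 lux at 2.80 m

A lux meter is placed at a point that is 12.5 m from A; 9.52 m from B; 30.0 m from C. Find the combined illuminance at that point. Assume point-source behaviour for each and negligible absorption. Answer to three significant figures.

21.5 lux

Each source contributes Iᵢ·(dᵢ/rᵢ)²; contributions add.
A: 691 × (1.30/12.5)² = 7.474 lux
B: 535 × (1.50/9.52)² = 13.28 lux
C: 88.1 × (2.80/30.0)² = 0.7674 lux
Total = 7.474 + 13.28 + 0.7674 = 21.52 lux.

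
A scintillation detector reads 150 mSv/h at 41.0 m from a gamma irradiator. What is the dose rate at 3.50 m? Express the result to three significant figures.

Since intensity falls as 1/r², the rate at 3.50 m is
150 × (41.0/3.50)² = 150 × 137.2 = 20580 mSv/h.

20600 mSv/h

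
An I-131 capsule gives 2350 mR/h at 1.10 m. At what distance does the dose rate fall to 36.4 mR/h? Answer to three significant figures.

8.84 m

Using I₁d₁² = I₂d₂², d₂ = d₁·√(I₁/I₂).
I₁/I₂ = 2350/36.4 = 64.56, so d₂ = 1.10 × √64.56 = 8.838 m.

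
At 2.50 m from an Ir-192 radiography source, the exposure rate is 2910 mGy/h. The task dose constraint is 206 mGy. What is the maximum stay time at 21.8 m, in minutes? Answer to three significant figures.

323 min

Applying the 1/r² law, rate at 21.8 m:
2910 × (2.50/21.8)² = 2910 × 0.01315 = 38.27 mGy/h.
Stay time = 206 mGy ÷ 38.27 mGy/h = 5.383 h = 323.0 min.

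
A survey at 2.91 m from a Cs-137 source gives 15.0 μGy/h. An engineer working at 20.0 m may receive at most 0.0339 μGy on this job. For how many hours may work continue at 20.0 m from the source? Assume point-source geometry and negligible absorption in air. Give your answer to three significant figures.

By the inverse-square law, rate at 20.0 m:
15.0 × (2.91/20.0)² = 15.0 × 0.02117 = 0.3175 μGy/h.
Stay time = 0.0339 μGy ÷ 0.3175 μGy/h = 0.1068 h.

0.107 h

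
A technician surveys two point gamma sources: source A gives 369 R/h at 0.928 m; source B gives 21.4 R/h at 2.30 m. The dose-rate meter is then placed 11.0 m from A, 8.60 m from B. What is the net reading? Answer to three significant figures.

Each source contributes Iᵢ·(dᵢ/rᵢ)²; contributions add.
A: 369 × (0.928/11.0)² = 2.626 R/h
B: 21.4 × (2.30/8.60)² = 1.531 R/h
Total = 2.626 + 1.531 = 4.157 R/h.

4.16 R/h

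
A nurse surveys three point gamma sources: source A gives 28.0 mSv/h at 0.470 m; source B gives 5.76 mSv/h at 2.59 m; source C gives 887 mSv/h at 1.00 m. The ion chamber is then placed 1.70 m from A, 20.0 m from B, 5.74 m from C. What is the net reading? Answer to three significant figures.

29.2 mSv/h

Each source contributes Iᵢ·(dᵢ/rᵢ)²; contributions add.
A: 28.0 × (0.470/1.70)² = 2.140 mSv/h
B: 5.76 × (2.59/20.0)² = 0.09660 mSv/h
C: 887 × (1.00/5.74)² = 26.92 mSv/h
Total = 2.140 + 0.09660 + 26.92 = 29.16 mSv/h.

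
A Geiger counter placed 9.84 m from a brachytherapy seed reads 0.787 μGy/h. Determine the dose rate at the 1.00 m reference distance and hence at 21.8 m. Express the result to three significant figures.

76.2 μGy/h; 0.160 μGy/h

Using I₁d₁² = I₂d₂²,
At 1.00 m: (9.84/1.00)² = 96.83, so 0.787 × 96.83 = 76.21 μGy/h
At 21.8 m: 76.21 × (1.00/21.8)² = 76.21 × 0.002104 = 0.1603 μGy/h.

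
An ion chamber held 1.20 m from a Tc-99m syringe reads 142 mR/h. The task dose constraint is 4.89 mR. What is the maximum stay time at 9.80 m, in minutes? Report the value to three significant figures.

138 min

By the inverse-square law, rate at 9.80 m:
(1.20/9.80)² = 0.01499, so 142 × 0.01499 = 2.129 mR/h.
Stay time = 4.89 mR ÷ 2.129 mR/h = 2.297 h = 137.8 min.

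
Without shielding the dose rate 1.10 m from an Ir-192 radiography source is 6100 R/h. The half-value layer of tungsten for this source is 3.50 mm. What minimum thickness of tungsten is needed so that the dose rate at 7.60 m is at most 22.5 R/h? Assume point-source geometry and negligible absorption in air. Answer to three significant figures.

At 7.60 m, distance alone gives 6100 × (1.10/7.60)² = 6100 × 0.02095 = 127.8 R/h.
Further attenuation needed: 127.8/22.5 = 5.680.
n = log₂(5.680) = 2.506 half-value layers.
Thickness = 2.506 × 3.50 mm = 8.771 mm.

8.77 mm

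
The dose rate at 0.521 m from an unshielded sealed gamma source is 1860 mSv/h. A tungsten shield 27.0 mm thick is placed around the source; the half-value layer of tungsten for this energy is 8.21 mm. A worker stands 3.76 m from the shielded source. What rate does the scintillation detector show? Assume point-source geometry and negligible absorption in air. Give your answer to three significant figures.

Distance alone: (0.521/3.76)² = 0.01920, so 1860 × 0.01920 = 35.71 mSv/h.
Shield: 27.0/8.21 = 3.289 half-value layers → attenuation 2^(−3.289) = 0.1023.
Combined: 35.71 × 0.1023 = 3.653 mSv/h.

3.65 mSv/h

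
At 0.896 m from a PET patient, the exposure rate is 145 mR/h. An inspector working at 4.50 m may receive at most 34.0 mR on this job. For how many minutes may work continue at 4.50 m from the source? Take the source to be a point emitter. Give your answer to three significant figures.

355 min

Since intensity falls as 1/r², rate at 4.50 m:
145 × (0.896/4.50)² = 145 × 0.03965 = 5.749 mR/h.
Stay time = 34.0 mR ÷ 5.749 mR/h = 5.914 h = 354.8 min.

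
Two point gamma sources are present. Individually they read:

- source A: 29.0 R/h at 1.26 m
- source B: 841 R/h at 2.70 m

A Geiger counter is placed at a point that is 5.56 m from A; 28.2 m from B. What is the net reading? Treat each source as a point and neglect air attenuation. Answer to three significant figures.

Each source contributes Iᵢ·(dᵢ/rᵢ)²; contributions add.
A: 29.0 × (1.26/5.56)² = 1.489 R/h
B: 841 × (2.70/28.2)² = 7.709 R/h
Total = 1.489 + 7.709 = 9.198 R/h.

9.20 R/h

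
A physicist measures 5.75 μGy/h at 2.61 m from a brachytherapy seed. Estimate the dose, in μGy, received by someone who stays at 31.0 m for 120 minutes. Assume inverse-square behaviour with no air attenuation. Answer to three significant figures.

Using I₁d₁² = I₂d₂², rate at 31.0 m:
(2.61/31.0)² = 0.007089, so 5.75 × 0.007089 = 0.04076 μGy/h.
Dose = rate × time = 0.04076 μGy/h × 2.000 h = 0.08152 μGy.

0.0815 μGy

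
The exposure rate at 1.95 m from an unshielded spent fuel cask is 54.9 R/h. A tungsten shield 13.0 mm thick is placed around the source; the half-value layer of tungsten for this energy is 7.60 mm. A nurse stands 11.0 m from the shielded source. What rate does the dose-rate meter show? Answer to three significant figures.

0.527 R/h

Distance alone: (1.95/11.0)² = 0.03143, so 54.9 × 0.03143 = 1.726 R/h.
Shield: 13.0/7.60 = 1.711 half-value layers → attenuation 2^(−1.711) = 0.3054.
Combined: 1.726 × 0.3054 = 0.5271 R/h.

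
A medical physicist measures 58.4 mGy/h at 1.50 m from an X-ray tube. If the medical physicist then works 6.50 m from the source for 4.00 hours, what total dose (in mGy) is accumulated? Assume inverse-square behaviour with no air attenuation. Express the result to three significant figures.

Since intensity falls as 1/r², rate at 6.50 m:
58.4 × (1.50/6.50)² = 58.4 × 0.05325 = 3.110 mGy/h.
Dose = rate × time = 3.110 mGy/h × 4.000 h = 12.44 mGy.

12.4 mGy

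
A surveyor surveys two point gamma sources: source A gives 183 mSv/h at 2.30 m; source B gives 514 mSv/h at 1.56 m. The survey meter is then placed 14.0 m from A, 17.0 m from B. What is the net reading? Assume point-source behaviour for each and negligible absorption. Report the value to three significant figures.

9.27 mSv/h

Each source contributes Iᵢ·(dᵢ/rᵢ)²; contributions add.
A: 183 × (2.30/14.0)² = 4.939 mSv/h
B: 514 × (1.56/17.0)² = 4.328 mSv/h
Total = 4.939 + 4.328 = 9.267 mSv/h.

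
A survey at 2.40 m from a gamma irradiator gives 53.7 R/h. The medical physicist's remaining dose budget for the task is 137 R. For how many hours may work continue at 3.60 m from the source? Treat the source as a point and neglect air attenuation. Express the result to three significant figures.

5.74 h

Applying the 1/r² law, rate at 3.60 m:
(2.40/3.60)² = 0.4444, so 53.7 × 0.4444 = 23.86 R/h.
Stay time = 137 R ÷ 23.86 R/h = 5.742 h.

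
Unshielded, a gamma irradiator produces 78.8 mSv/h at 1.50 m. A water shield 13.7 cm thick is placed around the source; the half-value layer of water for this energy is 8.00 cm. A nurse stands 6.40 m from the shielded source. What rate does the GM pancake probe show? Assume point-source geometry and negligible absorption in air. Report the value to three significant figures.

Distance alone: 78.8 × (1.50/6.40)² = 78.8 × 0.05493 = 4.328 mSv/h.
Shield: 13.7/8.00 = 1.712 half-value layers → attenuation 2^(−1.712) = 0.3052.
Combined: 4.328 × 0.3052 = 1.321 mSv/h.

1.32 mSv/h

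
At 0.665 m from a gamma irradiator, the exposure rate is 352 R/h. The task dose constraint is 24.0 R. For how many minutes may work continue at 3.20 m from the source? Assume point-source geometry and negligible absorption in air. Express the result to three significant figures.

Applying the 1/r² law, rate at 3.20 m:
352 × (0.665/3.20)² = 352 × 0.04319 = 15.20 R/h.
Stay time = 24.0 R ÷ 15.20 R/h = 1.579 h = 94.74 min.

94.7 min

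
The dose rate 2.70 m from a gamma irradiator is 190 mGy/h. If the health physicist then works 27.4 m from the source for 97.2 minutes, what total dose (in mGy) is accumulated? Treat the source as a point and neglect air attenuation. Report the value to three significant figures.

By the inverse-square law, rate at 27.4 m:
190 × (2.70/27.4)² = 190 × 0.009710 = 1.845 mGy/h.
Dose = rate × time = 1.845 mGy/h × 1.620 h = 2.989 mGy.

2.99 mGy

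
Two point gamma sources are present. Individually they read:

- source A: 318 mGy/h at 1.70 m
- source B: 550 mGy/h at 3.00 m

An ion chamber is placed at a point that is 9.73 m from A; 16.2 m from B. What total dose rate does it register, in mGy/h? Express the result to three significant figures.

28.6 mGy/h

By superposition, sum each source's inverse-square contribution:
A: 318 × (1.70/9.73)² = 9.707 mGy/h
B: 550 × (3.00/16.2)² = 18.86 mGy/h
Total = 9.707 + 18.86 = 28.57 mGy/h.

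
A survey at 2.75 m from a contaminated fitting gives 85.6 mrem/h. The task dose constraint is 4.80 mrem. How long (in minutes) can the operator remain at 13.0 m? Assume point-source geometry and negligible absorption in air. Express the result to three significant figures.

75.2 min

By the inverse-square law, rate at 13.0 m:
(2.75/13.0)² = 0.04475, so 85.6 × 0.04475 = 3.831 mrem/h.
Stay time = 4.80 mrem ÷ 3.831 mrem/h = 1.253 h = 75.18 min.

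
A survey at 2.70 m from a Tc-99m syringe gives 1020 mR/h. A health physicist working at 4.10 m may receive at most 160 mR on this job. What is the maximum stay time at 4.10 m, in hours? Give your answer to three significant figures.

0.362 h

Applying the 1/r² law, rate at 4.10 m:
1020 × (2.70/4.10)² = 1020 × 0.4337 = 442.4 mR/h.
Stay time = 160 mR ÷ 442.4 mR/h = 0.3617 h.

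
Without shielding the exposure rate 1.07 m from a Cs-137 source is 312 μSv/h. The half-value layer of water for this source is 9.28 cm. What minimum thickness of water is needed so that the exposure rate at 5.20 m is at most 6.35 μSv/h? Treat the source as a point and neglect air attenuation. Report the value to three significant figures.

9.81 cm

At 5.20 m, distance alone gives 312 × (1.07/5.20)² = 312 × 0.04234 = 13.21 μSv/h.
Further attenuation needed: 13.21/6.35 = 2.080.
n = log₂(2.080) = 1.057 half-value layers.
Thickness = 1.057 × 9.28 cm = 9.809 cm.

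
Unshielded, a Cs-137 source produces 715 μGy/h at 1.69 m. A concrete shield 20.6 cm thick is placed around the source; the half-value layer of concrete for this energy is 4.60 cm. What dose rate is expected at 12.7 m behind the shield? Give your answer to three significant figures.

0.568 μGy/h

Distance alone: (1.69/12.7)² = 0.01771, so 715 × 0.01771 = 12.66 μGy/h.
Shield: 20.6/4.60 = 4.478 half-value layers → attenuation 2^(−4.478) = 0.04487.
Combined: 12.66 × 0.04487 = 0.5681 μGy/h.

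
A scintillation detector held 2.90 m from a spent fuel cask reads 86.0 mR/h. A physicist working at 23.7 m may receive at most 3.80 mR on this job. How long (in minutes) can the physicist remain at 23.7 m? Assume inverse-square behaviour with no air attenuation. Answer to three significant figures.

By the inverse-square law, rate at 23.7 m:
(2.90/23.7)² = 0.01497, so 86.0 × 0.01497 = 1.287 mR/h.
Stay time = 3.80 mR ÷ 1.287 mR/h = 2.953 h = 177.2 min.

177 min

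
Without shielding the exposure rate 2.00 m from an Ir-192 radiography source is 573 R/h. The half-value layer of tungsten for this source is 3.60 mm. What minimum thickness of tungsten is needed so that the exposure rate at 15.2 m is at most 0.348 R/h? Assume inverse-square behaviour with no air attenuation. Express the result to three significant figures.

At 15.2 m, distance alone gives (2.00/15.2)² = 0.01731, so 573 × 0.01731 = 9.919 R/h.
Further attenuation needed: 9.919/0.348 = 28.50.
n = log₂(28.50) = 4.833 half-value layers.
Thickness = 4.833 × 3.60 mm = 17.40 mm.

17.4 mm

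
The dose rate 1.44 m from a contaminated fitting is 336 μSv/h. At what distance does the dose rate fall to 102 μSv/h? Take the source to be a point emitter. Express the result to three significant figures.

2.61 m

Using I₁d₁² = I₂d₂², d₂ = d₁·√(I₁/I₂).
I₁/I₂ = 336/102 = 3.294, so d₂ = 1.44 × √3.294 = 2.614 m.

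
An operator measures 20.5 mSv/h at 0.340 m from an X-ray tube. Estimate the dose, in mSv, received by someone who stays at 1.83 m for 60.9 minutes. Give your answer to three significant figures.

0.718 mSv

Applying the 1/r² law, rate at 1.83 m:
20.5 × (0.340/1.83)² = 20.5 × 0.03452 = 0.7077 mSv/h.
Dose = rate × time = 0.7077 mSv/h × 1.015 h = 0.7183 mSv.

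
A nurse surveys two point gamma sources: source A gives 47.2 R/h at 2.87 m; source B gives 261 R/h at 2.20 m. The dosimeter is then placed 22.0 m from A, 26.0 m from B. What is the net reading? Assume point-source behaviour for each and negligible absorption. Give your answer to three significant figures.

Each source contributes Iᵢ·(dᵢ/rᵢ)²; contributions add.
A: 47.2 × (2.87/22.0)² = 0.8033 R/h
B: 261 × (2.20/26.0)² = 1.869 R/h
Total = 0.8033 + 1.869 = 2.672 R/h.

2.67 R/h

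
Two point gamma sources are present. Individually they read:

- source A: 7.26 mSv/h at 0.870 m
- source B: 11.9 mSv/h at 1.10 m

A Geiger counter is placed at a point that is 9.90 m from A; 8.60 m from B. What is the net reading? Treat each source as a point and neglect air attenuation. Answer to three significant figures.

By superposition, sum each source's inverse-square contribution:
A: 7.26 × (0.870/9.90)² = 0.05607 mSv/h
B: 11.9 × (1.10/8.60)² = 0.1947 mSv/h
Total = 0.05607 + 0.1947 = 0.2508 mSv/h.

0.251 mSv/h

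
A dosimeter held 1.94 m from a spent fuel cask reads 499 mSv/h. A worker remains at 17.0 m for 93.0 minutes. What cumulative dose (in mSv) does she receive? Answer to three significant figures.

10.1 mSv

Intensity scales as (d₁/d₂)², so rate at 17.0 m:
(1.94/17.0)² = 0.01302, so 499 × 0.01302 = 6.497 mSv/h.
Dose = rate × time = 6.497 mSv/h × 1.550 h = 10.07 mSv.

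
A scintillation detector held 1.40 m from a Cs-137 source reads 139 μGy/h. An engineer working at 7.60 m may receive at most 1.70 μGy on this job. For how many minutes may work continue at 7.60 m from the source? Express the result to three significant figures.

21.6 min

Intensity scales as (d₁/d₂)², so rate at 7.60 m:
(1.40/7.60)² = 0.03393, so 139 × 0.03393 = 4.716 μGy/h.
Stay time = 1.70 μGy ÷ 4.716 μGy/h = 0.3605 h = 21.63 min.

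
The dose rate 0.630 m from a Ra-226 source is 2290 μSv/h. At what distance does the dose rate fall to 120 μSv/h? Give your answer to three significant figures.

Intensity scales as (d₁/d₂)², so d₂ = d₁·√(I₁/I₂).
I₁/I₂ = 2290/120 = 19.08, so d₂ = 0.630 × √19.08 = 2.752 m.

2.75 m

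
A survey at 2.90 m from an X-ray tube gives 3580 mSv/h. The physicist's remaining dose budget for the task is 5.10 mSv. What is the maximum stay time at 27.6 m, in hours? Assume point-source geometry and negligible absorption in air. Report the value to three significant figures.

Using I₁d₁² = I₂d₂², rate at 27.6 m:
3580 × (2.90/27.6)² = 3580 × 0.01104 = 39.52 mSv/h.
Stay time = 5.10 mSv ÷ 39.52 mSv/h = 0.1290 h.

0.129 h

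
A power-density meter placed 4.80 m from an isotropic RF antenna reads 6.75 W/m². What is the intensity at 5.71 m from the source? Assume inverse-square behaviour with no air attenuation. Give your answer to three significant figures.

4.77 W/m²

Intensity scales as (d₁/d₂)², so scaling from 4.80 m to 5.71 m:
6.75 × (4.80/5.71)² = 6.75 × 0.7067 = 4.770 W/m².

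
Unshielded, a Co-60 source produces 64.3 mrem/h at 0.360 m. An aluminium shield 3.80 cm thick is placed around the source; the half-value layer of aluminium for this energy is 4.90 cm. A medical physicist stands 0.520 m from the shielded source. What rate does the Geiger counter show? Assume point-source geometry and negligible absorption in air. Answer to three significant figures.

18.0 mrem/h

Distance alone: 64.3 × (0.360/0.520)² = 64.3 × 0.4793 = 30.82 mrem/h.
Shield: 3.80/4.90 = 0.7755 half-value layers → attenuation 2^(−0.7755) = 0.5842.
Combined: 30.82 × 0.5842 = 18.01 mrem/h.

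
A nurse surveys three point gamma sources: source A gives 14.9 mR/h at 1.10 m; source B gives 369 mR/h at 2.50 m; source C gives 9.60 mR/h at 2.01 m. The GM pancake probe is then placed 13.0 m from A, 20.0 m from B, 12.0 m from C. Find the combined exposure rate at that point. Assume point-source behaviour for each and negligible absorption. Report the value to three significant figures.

6.14 mR/h

Each source contributes Iᵢ·(dᵢ/rᵢ)²; contributions add.
A: 14.9 × (1.10/13.0)² = 0.1067 mR/h
B: 369 × (2.50/20.0)² = 5.766 mR/h
C: 9.60 × (2.01/12.0)² = 0.2693 mR/h
Total = 0.1067 + 5.766 + 0.2693 = 6.142 mR/h.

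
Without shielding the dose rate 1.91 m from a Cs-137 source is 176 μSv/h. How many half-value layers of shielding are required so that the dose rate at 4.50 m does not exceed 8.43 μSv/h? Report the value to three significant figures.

1.91 half-value layers

At 4.50 m, distance alone gives (1.91/4.50)² = 0.1802, so 176 × 0.1802 = 31.72 μSv/h.
Further attenuation needed: 31.72/8.43 = 3.763.
n = log₂(3.763) = 1.912 half-value layers.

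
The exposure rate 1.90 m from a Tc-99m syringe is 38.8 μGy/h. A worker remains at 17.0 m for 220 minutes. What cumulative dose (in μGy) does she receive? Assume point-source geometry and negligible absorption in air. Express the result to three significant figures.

1.78 μGy

Intensity scales as (d₁/d₂)², so rate at 17.0 m:
38.8 × (1.90/17.0)² = 38.8 × 0.01249 = 0.4846 μGy/h.
Dose = rate × time = 0.4846 μGy/h × 3.667 h = 1.777 μGy.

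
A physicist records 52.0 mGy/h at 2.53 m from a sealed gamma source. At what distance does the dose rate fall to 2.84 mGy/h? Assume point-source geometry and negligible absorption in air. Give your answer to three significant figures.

10.8 m

Since intensity falls as 1/r², d₂ = d₁·√(I₁/I₂).
I₁/I₂ = 52.0/2.84 = 18.31, so d₂ = 2.53 × √18.31 = 10.83 m.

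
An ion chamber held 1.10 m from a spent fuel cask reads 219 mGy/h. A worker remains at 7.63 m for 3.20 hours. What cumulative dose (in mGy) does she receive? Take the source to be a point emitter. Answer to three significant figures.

Applying the 1/r² law, rate at 7.63 m:
219 × (1.10/7.63)² = 219 × 0.02078 = 4.551 mGy/h.
Dose = rate × time = 4.551 mGy/h × 3.200 h = 14.56 mGy.

14.6 mGy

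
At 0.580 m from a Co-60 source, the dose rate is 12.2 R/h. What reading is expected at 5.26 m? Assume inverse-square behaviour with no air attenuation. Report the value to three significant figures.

Intensity scales as (d₁/d₂)², so the rate at 5.26 m is
(0.580/5.26)² = 0.01216, so 12.2 × 0.01216 = 0.1484 R/h.

0.148 R/h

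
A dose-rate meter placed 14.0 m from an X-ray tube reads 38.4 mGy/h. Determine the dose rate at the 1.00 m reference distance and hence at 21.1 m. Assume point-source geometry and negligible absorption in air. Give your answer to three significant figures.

By the inverse-square law,
At 1.00 m: 38.4 × (14.0/1.00)² = 38.4 × 196.0 = 7526 mGy/h
At 21.1 m: (1.00/21.1)² = 0.002246, so 7526 × 0.002246 = 16.90 mGy/h.

7530 mGy/h; 16.9 mGy/h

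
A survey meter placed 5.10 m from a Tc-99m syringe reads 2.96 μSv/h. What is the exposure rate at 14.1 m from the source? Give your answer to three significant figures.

Applying the 1/r² law, scaling from 5.10 m to 14.1 m:
2.96 × (5.10/14.1)² = 2.96 × 0.1308 = 0.3872 μSv/h.

0.387 μSv/h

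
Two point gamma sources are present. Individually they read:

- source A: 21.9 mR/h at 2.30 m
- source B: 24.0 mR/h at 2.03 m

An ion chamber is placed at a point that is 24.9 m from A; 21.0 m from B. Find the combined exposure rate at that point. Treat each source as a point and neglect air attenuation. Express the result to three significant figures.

Each source contributes Iᵢ·(dᵢ/rᵢ)²; contributions add.
A: 21.9 × (2.30/24.9)² = 0.1869 mR/h
B: 24.0 × (2.03/21.0)² = 0.2243 mR/h
Total = 0.1869 + 0.2243 = 0.4112 mR/h.

0.411 mR/h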